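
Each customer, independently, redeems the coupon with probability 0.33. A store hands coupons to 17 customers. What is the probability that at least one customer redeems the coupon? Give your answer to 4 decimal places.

0.9989

P(at least one) = 1 − P(none) = 1 − (1 − 0.33)^17
= 1 − 0.001105 = 0.998895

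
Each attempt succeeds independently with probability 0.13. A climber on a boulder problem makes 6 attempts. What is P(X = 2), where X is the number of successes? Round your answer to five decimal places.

0.14523

X ~ Binomial(n=6, p=0.13).
P(X=2) = C(6,2) · p^2 · (1−p)^4
= 15 · 0.0169 · 0.5729 = 0.1452295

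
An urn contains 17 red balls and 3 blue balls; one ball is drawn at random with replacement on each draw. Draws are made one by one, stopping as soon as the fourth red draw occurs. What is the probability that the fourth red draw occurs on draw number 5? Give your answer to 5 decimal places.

0.31320

Y = trial on which the fourth success occurs; negative binomial, r=4, p=0.85.
P(Y=5) = C(4,3) · p^4 · (1−p)^1
= 4 · 0.52201 · 0.15 = 0.3132038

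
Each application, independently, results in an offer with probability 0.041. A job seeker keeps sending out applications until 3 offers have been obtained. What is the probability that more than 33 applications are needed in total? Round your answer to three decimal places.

0.848

Needing more than 33 applications ⇔ fewer than 3 successes in the first 33. With X ~ Binomial(33, 0.041), P(Y > 33) = P(X ≤ 2).
  k=0: C(33,0)·0.041^0·0.959^33 = 0.25120
  k=1: C(33,1)·0.041^1·0.959^32 = 0.35440
  k=2: C(33,2)·0.041^2·0.959^31 = 0.24243
P(X ≤ 2) = 0.84802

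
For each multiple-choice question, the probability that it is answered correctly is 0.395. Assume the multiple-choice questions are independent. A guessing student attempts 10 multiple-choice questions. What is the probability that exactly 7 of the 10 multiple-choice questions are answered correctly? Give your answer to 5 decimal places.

X ~ Binomial(n=10, p=0.395).
P(X=7) = C(10,7) · p^7 · (1−p)^3
= 120 · 0.0015003 · 0.22145 = 0.0398682

0.03987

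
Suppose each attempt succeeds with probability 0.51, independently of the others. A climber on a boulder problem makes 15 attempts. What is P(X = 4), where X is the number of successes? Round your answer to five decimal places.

0.03611

X ~ Binomial(n=15, p=0.51).
P(X=4) = C(15,4) · p^4 · (1−p)^11
= 1365 · 0.067652 · 0.00039098 = 0.0361052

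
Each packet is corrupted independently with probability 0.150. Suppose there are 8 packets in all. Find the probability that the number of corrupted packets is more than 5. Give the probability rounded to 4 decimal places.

0.0002

X ~ Binomial(8, 0.15); P(X ≥ 6) = Σ C(8,k) p^k (1−p)^(8−k) over k:
  k=6: C(8,6)·0.15^6·0.85^2 = 0.000230
  k=7: C(8,7)·0.15^7·0.85^1 = 0.000012
  k=8: C(8,8)·0.15^8·0.85^0 = 0.000000
Total = 0.000242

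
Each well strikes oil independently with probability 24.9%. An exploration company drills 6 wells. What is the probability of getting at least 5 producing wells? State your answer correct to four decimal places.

0.0046

X ~ Binomial(6, 0.249); P(X ≥ 5) = Σ C(6,k) p^k (1−p)^(6−k) over k:
  k=5: C(6,5)·0.249^5·0.751^1 = 0.004313
  k=6: C(6,6)·0.249^6·0.751^0 = 0.000238
Total = 0.004551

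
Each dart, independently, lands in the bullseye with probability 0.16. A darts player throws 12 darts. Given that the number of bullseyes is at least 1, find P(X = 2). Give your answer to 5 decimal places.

0.33712

X ~ Binomial(12, 0.16). Want P(X=2 | X≥1) = P(X=2) / P(X≥1).
P(X=2) = C(12,2)·0.16^2·0.84^10 = 0.2955131
P(X≥1) = 1 − 0.1234103 = 0.8765897
Ratio = 0.2955131 / 0.8765897 = 0.3371168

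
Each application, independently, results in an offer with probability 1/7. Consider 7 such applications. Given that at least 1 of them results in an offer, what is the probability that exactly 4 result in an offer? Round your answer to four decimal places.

X ~ Binomial(7, 0.142857). Want P(X=4 | X≥1) = P(X=4) / P(X≥1).
P(X=4) = C(7,4)·0.142857^4·0.857143^3 = 0.009180
P(X≥1) = 1 − 0.339917 = 0.660083
Ratio = 0.009180 / 0.660083 = 0.013907

0.0139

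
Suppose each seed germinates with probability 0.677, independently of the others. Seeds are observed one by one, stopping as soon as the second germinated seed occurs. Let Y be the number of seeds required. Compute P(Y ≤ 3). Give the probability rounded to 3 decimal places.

0.754

Finishing within 3 seeds ⇔ at least 2 successes in the first 3. With X ~ Binomial(3, 0.677), P(Y ≤ 3) = 1 − P(X ≤ 1).
  k=0: C(3,0)·0.677^0·0.323^3 = 0.03370
  k=1: C(3,1)·0.677^1·0.323^2 = 0.21189
1 − 0.24559 = 0.75441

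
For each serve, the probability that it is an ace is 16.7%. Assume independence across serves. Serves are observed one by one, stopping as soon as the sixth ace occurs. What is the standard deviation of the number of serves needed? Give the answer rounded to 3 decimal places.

Y = total serves until the sixth success; negative binomial with r=6, p=0.167.
SD(Y) = √[r(1−p)/p²] = √(179.21044) = 13.38695

13.387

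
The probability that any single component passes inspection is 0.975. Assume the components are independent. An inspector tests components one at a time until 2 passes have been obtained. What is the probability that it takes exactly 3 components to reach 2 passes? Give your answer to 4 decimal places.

Y = trial on which the second success occurs; negative binomial, r=2, p=0.975.
P(Y=3) = C(2,1) · p^2 · (1−p)^1
= 2 · 0.95063 · 0.025 = 0.047531

0.0475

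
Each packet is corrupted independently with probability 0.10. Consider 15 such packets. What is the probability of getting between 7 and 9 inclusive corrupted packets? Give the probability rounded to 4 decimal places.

0.0003

X ~ Binomial(15, 0.10); P(7 ≤ X ≤ 9) = Σ C(15,k) p^k (1−p)^(15−k) over k:
  k=7: C(15,7)·0.10^7·0.90^8 = 0.000277
  k=8: C(15,8)·0.10^8·0.90^7 = 0.000031
  k=9: C(15,9)·0.10^9·0.90^6 = 0.000003
Total = 0.000310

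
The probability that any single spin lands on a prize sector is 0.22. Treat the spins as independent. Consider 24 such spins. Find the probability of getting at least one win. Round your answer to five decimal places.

0.99743

P(at least one) = 1 − P(none) = 1 − (1 − 0.22)^24
= 1 − 0.0025720 = 0.9974280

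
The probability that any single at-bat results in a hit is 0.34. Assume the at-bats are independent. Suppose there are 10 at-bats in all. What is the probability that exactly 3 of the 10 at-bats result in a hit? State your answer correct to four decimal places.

X ~ Binomial(n=10, p=0.34).
P(X=3) = C(10,3) · p^3 · (1−p)^7
= 120 · 0.039304 · 0.054552 = 0.257292

0.2573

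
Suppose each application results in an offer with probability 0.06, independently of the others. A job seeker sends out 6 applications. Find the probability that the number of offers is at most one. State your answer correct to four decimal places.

X ~ Binomial(6, 0.06); P(X ≤ 1) = Σ C(6,k) p^k (1−p)^(6−k) over k:
  k=0: C(6,0)·0.06^0·0.94^6 = 0.689870
  k=1: C(6,1)·0.06^1·0.94^5 = 0.264205
Total = 0.954075

0.9541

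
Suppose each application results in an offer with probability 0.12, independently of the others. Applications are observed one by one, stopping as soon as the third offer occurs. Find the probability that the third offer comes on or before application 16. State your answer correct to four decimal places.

Finishing within 16 applications ⇔ at least 3 successes in the first 16. With X ~ Binomial(16, 0.12), P(Y ≤ 16) = 1 − P(X ≤ 2).
  k=0: C(16,0)·0.12^0·0.88^16 = 0.129337
  k=1: C(16,1)·0.12^1·0.88^15 = 0.282190
  k=2: C(16,2)·0.12^2·0.88^14 = 0.288603
1 − 0.700130 = 0.299870

0.2999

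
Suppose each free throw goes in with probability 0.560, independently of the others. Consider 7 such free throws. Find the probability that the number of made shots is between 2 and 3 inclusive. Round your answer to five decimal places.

0.33899

X ~ Binomial(7, 0.56); P(2 ≤ X ≤ 3) = Σ C(7,k) p^k (1−p)^(7−k) over k:
  k=2: C(7,2)·0.56^2·0.44^5 = 0.1086072
  k=3: C(7,3)·0.56^3·0.44^4 = 0.2303790
Total = 0.3389862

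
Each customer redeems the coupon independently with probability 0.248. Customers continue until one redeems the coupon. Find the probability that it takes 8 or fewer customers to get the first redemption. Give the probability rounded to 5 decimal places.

Y = number of customers to the first success; geometric, p = 0.248.
P(Y ≤ 8) = 1 − (1−p)^8 = 1 − 0.1022687 = 0.8977313

0.89773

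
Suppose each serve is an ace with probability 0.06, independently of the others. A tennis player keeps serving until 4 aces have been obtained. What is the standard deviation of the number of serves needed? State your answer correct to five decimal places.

Y = total serves until the fourth success; negative binomial with r=4, p=0.06.
SD(Y) = √[r(1−p)/p²] = √(1044.4444444) = 32.3178657

32.31787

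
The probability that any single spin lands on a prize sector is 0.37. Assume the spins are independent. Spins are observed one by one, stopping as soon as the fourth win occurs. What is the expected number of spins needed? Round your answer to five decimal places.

10.81081

Y = total spins until the fourth success; negative binomial with r=4, p=0.37.
E[Y] = r / p = 4 / 0.37 = 10.8108108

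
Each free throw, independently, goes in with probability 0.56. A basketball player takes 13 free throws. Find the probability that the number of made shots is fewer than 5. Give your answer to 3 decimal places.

0.060

X ~ Binomial(13, 0.56); P(X ≤ 4) = Σ C(13,k) p^k (1−p)^(13−k) over k:
  k=0: C(13,0)·0.56^0·0.44^13 = 0.00002
  k=1: C(13,1)·0.56^1·0.44^12 = 0.00038
  k=2: C(13,2)·0.56^2·0.44^11 = 0.00293
  k=3: C(13,3)·0.56^3·0.44^10 = 0.01366
  k=4: C(13,4)·0.56^4·0.44^9 = 0.04346
Total = 0.06046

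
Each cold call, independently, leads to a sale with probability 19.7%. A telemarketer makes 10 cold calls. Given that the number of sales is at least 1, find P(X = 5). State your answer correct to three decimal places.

X ~ Binomial(10, 0.197). Want P(X=5 | X≥1) = P(X=5) / P(X≥1).
P(X=5) = C(10,5)·0.197^5·0.803^5 = 0.02496
P(X≥1) = 1 − 0.11147 = 0.88853
Ratio = 0.02496 / 0.88853 = 0.02810

0.028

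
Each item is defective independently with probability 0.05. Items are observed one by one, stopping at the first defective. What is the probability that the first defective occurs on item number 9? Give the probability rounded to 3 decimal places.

0.033

Geometric (trials to first success), p = 0.05.
P(Y = 9) = (1−p)^8 · p = 0.66342 · 0.05 = 0.03317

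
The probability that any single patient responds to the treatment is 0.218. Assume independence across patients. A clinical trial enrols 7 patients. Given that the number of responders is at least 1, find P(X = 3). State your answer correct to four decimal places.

0.1651

X ~ Binomial(7, 0.218). Want P(X=3 | X≥1) = P(X=3) / P(X≥1).
P(X=3) = C(7,3)·0.218^3·0.782^4 = 0.135602
P(X≥1) = 1 − 0.178833 = 0.821167
Ratio = 0.135602 / 0.821167 = 0.165133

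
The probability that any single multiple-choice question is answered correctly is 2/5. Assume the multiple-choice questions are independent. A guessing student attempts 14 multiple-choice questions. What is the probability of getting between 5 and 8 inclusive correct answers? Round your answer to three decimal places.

X ~ Binomial(14, 0.40); P(5 ≤ X ≤ 8) = Σ C(14,k) p^k (1−p)^(14−k) over k:
  k=5: C(14,5)·0.40^5·0.60^9 = 0.20660
  k=6: C(14,6)·0.40^6·0.60^8 = 0.20660
  k=7: C(14,7)·0.40^7·0.60^7 = 0.15741
  k=8: C(14,8)·0.40^8·0.60^6 = 0.09182
Total = 0.66242

0.662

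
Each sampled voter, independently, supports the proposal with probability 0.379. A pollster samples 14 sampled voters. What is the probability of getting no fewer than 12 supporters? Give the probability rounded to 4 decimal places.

X ~ Binomial(14, 0.379); P(X ≥ 12) = Σ C(14,k) p^k (1−p)^(14−k) over k:
  k=12: C(14,12)·0.379^12·0.621^2 = 0.000308
  k=13: C(14,13)·0.379^13·0.621^1 = 0.000029
  k=14: C(14,14)·0.379^14·0.621^0 = 0.000001
Total = 0.000338

0.0003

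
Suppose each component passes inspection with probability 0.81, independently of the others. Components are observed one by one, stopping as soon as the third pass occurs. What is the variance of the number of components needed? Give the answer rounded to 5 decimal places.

Y = total components until the third success; negative binomial with r=3, p=0.81.
Var(Y) = r(1−p)/p² = 3·0.19 / 0.81² = 0.8687700

0.86877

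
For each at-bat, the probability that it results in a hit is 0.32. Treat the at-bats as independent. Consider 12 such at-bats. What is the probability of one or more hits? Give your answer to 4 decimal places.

0.9902

P(at least one) = 1 − P(none) = 1 − (1 − 0.32)^12
= 1 − 0.009775 = 0.990225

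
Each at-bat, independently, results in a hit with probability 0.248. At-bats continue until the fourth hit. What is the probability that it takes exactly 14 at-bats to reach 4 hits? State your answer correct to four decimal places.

Y = trial on which the fourth success occurs; negative binomial, r=4, p=0.248.
P(Y=14) = C(13,3) · p^4 · (1−p)^10
= 286 · 0.0037827 · 0.057833 = 0.062568

0.0626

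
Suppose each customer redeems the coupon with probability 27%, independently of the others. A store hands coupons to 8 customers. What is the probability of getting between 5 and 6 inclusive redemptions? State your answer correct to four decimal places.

0.0370

X ~ Binomial(8, 0.27); P(5 ≤ X ≤ 6) = Σ C(8,k) p^k (1−p)^(8−k) over k:
  k=5: C(8,5)·0.27^5·0.73^3 = 0.031259
  k=6: C(8,6)·0.27^6·0.73^2 = 0.005781
Total = 0.037040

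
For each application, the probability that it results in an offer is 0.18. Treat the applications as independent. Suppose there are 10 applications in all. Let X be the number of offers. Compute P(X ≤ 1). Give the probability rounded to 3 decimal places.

X ~ Binomial(10, 0.18); P(X ≤ 1) = Σ C(10,k) p^k (1−p)^(10−k) over k:
  k=0: C(10,0)·0.18^0·0.82^10 = 0.13745
  k=1: C(10,1)·0.18^1·0.82^9 = 0.30172
Total = 0.43916

0.439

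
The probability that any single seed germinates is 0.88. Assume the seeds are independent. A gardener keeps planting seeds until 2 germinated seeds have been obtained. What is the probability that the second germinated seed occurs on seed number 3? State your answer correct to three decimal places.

0.186

Y = trial on which the second success occurs; negative binomial, r=2, p=0.88.
P(Y=3) = C(2,1) · p^2 · (1−p)^1
= 2 · 0.7744 · 0.12 = 0.18586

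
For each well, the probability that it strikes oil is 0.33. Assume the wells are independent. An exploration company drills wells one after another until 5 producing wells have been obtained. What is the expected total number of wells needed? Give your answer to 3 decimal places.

Y = total wells until the fifth success; negative binomial with r=5, p=0.33.
E[Y] = r / p = 5 / 0.33 = 15.15152

15.152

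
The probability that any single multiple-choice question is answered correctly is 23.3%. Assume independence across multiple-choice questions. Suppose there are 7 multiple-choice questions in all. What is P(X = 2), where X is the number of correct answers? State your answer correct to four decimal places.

X ~ Binomial(n=7, p=0.233).
P(X=2) = C(7,2) · p^2 · (1−p)^5
= 21 · 0.054289 · 0.26545 = 0.302627

0.3026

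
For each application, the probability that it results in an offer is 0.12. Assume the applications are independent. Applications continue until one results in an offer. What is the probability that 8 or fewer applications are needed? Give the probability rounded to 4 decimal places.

Y = number of applications to the first success; geometric, p = 0.12.
P(Y ≤ 8) = 1 − (1−p)^8 = 1 − 0.359635 = 0.640365

0.6404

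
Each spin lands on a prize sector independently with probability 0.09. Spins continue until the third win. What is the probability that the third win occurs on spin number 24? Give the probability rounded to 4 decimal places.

0.0255

Y = trial on which the third success occurs; negative binomial, r=3, p=0.09.
P(Y=24) = C(23,2) · p^3 · (1−p)^21
= 253 · 0.000729 · 0.138 = 0.025452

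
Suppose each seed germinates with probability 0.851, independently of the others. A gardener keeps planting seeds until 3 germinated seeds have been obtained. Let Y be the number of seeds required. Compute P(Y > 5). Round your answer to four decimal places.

Needing more than 5 seeds ⇔ fewer than 3 successes in the first 5. With X ~ Binomial(5, 0.851), P(Y > 5) = P(X ≤ 2).
  k=0: C(5,0)·0.851^0·0.149^5 = 0.000073
  k=1: C(5,1)·0.851^1·0.149^4 = 0.002097
  k=2: C(5,2)·0.851^2·0.149^3 = 0.023956
P(X ≤ 2) = 0.026127

0.0261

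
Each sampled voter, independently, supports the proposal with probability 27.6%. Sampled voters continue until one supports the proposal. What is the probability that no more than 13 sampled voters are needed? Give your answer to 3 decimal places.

0.985

Y = number of sampled voters to the first success; geometric, p = 0.276.
P(Y ≤ 13) = 1 − (1−p)^13 = 1 − 0.01502 = 0.98498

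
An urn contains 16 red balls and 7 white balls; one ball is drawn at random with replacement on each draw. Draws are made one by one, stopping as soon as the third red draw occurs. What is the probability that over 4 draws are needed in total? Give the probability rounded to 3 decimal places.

0.356

Needing more than 4 draws ⇔ fewer than 3 successes in the first 4. With X ~ Binomial(4, 0.695652), P(Y > 4) = P(X ≤ 2).
  k=0: C(4,0)·0.695652^0·0.304348^4 = 0.00858
  k=1: C(4,1)·0.695652^1·0.304348^3 = 0.07844
  k=2: C(4,2)·0.695652^2·0.304348^2 = 0.26895
P(X ≤ 2) = 0.35598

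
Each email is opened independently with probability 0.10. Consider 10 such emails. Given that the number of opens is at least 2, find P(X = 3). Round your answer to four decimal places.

0.2175

X ~ Binomial(10, 0.10). Want P(X=3 | X≥2) = P(X=3) / P(X≥2).
P(X=3) = C(10,3)·0.10^3·0.90^7 = 0.057396
P(X≥2) = 1 − 0.348678 − 0.387420 = 0.263901
Ratio = 0.057396 / 0.263901 = 0.217489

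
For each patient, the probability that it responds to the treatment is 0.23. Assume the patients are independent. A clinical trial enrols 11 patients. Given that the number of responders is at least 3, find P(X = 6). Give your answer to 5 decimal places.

X ~ Binomial(11, 0.23). Want P(X=6 | X≥3) = P(X=6) / P(X≥3).
P(X=6) = C(11,6)·0.23^6·0.77^5 = 0.0185124
P(X≥3) = 1 − 0.0564154 − 0.1853650 − 0.2768439 = 0.4813757
Ratio = 0.0185124 / 0.4813757 = 0.0384573

0.03846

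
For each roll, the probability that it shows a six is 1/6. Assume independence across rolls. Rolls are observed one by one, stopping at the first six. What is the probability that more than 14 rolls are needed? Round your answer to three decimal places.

Y = number of rolls to the first success; geometric, p = 0.166667.
P(Y > 14) = P(first 14 all fail) = (1−p)^14 = 0.07789

0.078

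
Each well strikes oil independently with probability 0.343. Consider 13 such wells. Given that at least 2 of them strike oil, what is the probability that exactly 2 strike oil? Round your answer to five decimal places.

0.09344

X ~ Binomial(13, 0.343). Want P(X=2 | X≥2) = P(X=2) / P(X≥2).
P(X=2) = C(13,2)·0.343^2·0.657^11 = 0.0903445
P(X≥2) = 1 − 0.0042496 − 0.0288418 = 0.9669086
Ratio = 0.0903445 / 0.9669086 = 0.0934365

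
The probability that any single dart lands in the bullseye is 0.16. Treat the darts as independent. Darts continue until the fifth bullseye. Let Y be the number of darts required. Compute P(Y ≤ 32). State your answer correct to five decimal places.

Finishing within 32 darts ⇔ at least 5 successes in the first 32. With X ~ Binomial(32, 0.16), P(Y ≤ 32) = 1 − P(X ≤ 4).
  k=0: C(32,0)·0.16^0·0.84^32 = 0.0037752
  k=1: C(32,1)·0.16^1·0.84^31 = 0.0230106
  k=2: C(32,2)·0.16^2·0.84^30 = 0.0679360
  k=3: C(32,3)·0.16^3·0.84^29 = 0.1294020
  k=4: C(32,4)·0.16^4·0.84^28 = 0.1786980
1 − 0.4028218 = 0.5971782

0.59718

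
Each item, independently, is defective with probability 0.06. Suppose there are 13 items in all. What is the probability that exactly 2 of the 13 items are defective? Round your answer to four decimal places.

X ~ Binomial(n=13, p=0.06).
P(X=2) = C(13,2) · p^2 · (1−p)^11
= 78 · 0.0036 · 0.5063 = 0.142169

0.1422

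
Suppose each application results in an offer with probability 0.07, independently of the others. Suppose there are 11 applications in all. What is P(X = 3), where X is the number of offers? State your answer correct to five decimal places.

X ~ Binomial(n=11, p=0.07).
P(X=3) = C(11,3) · p^3 · (1−p)^8
= 165 · 0.000343 · 0.55958 = 0.0316695

0.03167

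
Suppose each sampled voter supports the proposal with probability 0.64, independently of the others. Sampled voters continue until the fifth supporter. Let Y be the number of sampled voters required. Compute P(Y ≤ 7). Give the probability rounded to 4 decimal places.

Finishing within 7 sampled voters ⇔ at least 5 successes in the first 7. With X ~ Binomial(7, 0.64), P(Y ≤ 7) = 1 − P(X ≤ 4).
  k=0: C(7,0)·0.64^0·0.36^7 = 0.000784
  k=1: C(7,1)·0.64^1·0.36^6 = 0.009752
  k=2: C(7,2)·0.64^2·0.36^5 = 0.052011
  k=3: C(7,3)·0.64^3·0.36^4 = 0.154105
  k=4: C(7,4)·0.64^4·0.36^3 = 0.273965
1 − 0.490617 = 0.509383

0.5094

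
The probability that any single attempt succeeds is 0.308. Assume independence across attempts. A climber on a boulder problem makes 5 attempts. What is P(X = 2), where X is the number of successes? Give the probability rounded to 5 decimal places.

X ~ Binomial(n=5, p=0.308).
P(X=2) = C(5,2) · p^2 · (1−p)^3
= 10 · 0.094864 · 0.33137 = 0.3143545

0.31435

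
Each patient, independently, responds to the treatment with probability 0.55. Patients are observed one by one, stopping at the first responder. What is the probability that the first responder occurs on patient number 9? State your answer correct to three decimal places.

0.001

Geometric (trials to first success), p = 0.55.
P(Y = 9) = (1−p)^8 · p = 0.0016815 · 0.55 = 0.00092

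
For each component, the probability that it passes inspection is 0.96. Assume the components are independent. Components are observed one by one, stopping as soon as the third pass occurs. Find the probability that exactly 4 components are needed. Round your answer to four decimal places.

Y = trial on which the third success occurs; negative binomial, r=3, p=0.96.
P(Y=4) = C(3,2) · p^3 · (1−p)^1
= 3 · 0.88474 · 0.04 = 0.106168

0.1062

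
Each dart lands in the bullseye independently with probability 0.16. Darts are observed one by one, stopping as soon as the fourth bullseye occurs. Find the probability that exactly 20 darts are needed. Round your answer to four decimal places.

Y = trial on which the fourth success occurs; negative binomial, r=4, p=0.16.
P(Y=20) = C(19,3) · p^4 · (1−p)^16
= 969 · 0.00065536 · 0.061442 = 0.039019

0.0390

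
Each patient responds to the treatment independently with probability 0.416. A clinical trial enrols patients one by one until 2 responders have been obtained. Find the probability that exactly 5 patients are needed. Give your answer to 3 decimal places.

0.138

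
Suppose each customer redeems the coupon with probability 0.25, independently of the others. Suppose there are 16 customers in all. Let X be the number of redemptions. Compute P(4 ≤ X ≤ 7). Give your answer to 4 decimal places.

0.5679

X ~ Binomial(16, 0.25); P(4 ≤ X ≤ 7) = Σ C(16,k) p^k (1−p)^(16−k) over k:
  k=4: C(16,4)·0.25^4·0.75^12 = 0.225199
  k=5: C(16,5)·0.25^5·0.75^11 = 0.180159
  k=6: C(16,6)·0.25^6·0.75^10 = 0.110097
  k=7: C(16,7)·0.25^7·0.75^9 = 0.052427
Total = 0.567883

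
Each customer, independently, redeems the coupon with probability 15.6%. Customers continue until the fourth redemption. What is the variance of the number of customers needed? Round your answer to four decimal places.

138.7245

Y = total customers until the fourth success; negative binomial with r=4, p=0.156.
Var(Y) = r(1−p)/p² = 4·0.844 / 0.156² = 138.724523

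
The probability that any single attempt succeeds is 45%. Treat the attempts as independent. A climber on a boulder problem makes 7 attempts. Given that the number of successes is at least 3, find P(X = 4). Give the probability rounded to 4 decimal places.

X ~ Binomial(7, 0.45). Want P(X=4 | X≥3) = P(X=4) / P(X≥3).
P(X=4) = C(7,4)·0.45^4·0.55^3 = 0.238785
P(X≥3) = 1 − 0.015224 − 0.087194 − 0.214022 = 0.683560
Ratio = 0.238785 / 0.683560 = 0.349325

0.3493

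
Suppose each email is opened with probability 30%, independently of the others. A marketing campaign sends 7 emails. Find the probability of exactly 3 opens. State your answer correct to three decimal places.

X ~ Binomial(n=7, p=0.30).
P(X=3) = C(7,3) · p^3 · (1−p)^4
= 35 · 0.027 · 0.2401 = 0.22689

0.227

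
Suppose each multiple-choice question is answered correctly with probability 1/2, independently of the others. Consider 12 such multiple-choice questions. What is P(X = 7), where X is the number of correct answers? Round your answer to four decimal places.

0.1934

X ~ Binomial(n=12, p=0.50).
P(X=7) = C(12,7) · p^7 · (1−p)^5
= 792 · 0.0078125 · 0.03125 = 0.193359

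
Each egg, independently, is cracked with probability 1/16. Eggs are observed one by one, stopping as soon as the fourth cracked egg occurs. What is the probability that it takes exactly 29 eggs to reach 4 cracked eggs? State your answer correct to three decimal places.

0.010

Y = trial on which the fourth success occurs; negative binomial, r=4, p=0.0625.
P(Y=29) = C(28,3) · p^4 · (1−p)^25
= 3276 · 1.5259e-05 · 0.1992 = 0.00996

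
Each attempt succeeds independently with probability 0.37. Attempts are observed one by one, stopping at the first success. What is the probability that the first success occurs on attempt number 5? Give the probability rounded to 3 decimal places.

0.058

Geometric (trials to first success), p = 0.37.
P(Y = 5) = (1−p)^4 · p = 0.15753 · 0.37 = 0.05829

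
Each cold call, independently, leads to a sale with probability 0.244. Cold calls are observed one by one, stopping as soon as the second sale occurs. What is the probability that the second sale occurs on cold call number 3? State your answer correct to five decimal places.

0.09002

Y = trial on which the second success occurs; negative binomial, r=2, p=0.244.
P(Y=3) = C(2,1) · p^2 · (1−p)^1
= 2 · 0.059536 · 0.756 = 0.0900184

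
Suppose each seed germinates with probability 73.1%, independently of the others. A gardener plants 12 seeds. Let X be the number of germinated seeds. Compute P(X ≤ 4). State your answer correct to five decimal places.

X ~ Binomial(12, 0.731); P(X ≤ 4) = Σ C(12,k) p^k (1−p)^(12−k) over k:
  k=0: C(12,0)·0.731^0·0.269^12 = 0.0000001
  k=1: C(12,1)·0.731^1·0.269^11 = 0.0000047
  k=2: C(12,2)·0.731^2·0.269^10 = 0.0000700
  k=3: C(12,3)·0.731^3·0.269^9 = 0.0006338
  k=4: C(12,4)·0.731^4·0.269^8 = 0.0038752
Total = 0.0045838

0.00458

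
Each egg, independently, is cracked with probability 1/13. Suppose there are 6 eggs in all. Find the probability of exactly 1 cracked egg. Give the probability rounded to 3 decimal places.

0.309

X ~ Binomial(n=6, p=0.076923).
P(X=1) = C(6,1) · p^1 · (1−p)^5
= 6 · 0.076923 · 0.67018 = 0.30931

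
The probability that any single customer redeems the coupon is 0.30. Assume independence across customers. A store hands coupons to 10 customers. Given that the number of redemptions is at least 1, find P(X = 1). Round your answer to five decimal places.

X ~ Binomial(10, 0.30). Want P(X=1 | X≥1) = P(X=1) / P(X≥1).
P(X=1) = C(10,1)·0.30^1·0.70^9 = 0.1210608
P(X≥1) = 1 − 0.0282475 = 0.9717525
Ratio = 0.1210608 / 0.9717525 = 0.1245799

0.12458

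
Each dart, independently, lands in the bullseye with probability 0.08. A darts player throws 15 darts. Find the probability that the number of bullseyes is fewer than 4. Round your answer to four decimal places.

X ~ Binomial(15, 0.08); P(X ≤ 3) = Σ C(15,k) p^k (1−p)^(15−k) over k:
  k=0: C(15,0)·0.08^0·0.92^15 = 0.286297
  k=1: C(15,1)·0.08^1·0.92^14 = 0.373431
  k=2: C(15,2)·0.08^2·0.92^13 = 0.227306
  k=3: C(15,3)·0.08^3·0.92^12 = 0.085652
Total = 0.972686

0.9727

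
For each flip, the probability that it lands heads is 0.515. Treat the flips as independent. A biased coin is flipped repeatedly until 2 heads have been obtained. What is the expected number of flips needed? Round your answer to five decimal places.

3.88350

Y = total flips until the second success; negative binomial with r=2, p=0.515.
E[Y] = r / p = 2 / 0.515 = 3.8834951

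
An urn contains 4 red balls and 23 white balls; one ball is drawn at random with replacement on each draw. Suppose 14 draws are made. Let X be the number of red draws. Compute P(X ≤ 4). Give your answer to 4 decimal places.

0.9554

X ~ Binomial(14, 0.148148); P(X ≤ 4) = Σ C(14,k) p^k (1−p)^(14−k) over k:
  k=0: C(14,0)·0.148148^0·0.851852^14 = 0.105949
  k=1: C(14,1)·0.148148^1·0.851852^13 = 0.257963
  k=2: C(14,2)·0.148148^2·0.851852^12 = 0.291610
  k=3: C(14,3)·0.148148^3·0.851852^11 = 0.202859
  k=4: C(14,4)·0.148148^4·0.851852^10 = 0.097020
Total = 0.955401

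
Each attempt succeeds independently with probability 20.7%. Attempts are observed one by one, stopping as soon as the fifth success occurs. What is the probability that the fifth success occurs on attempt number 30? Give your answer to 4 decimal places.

0.0274

Y = trial on which the fifth success occurs; negative binomial, r=5, p=0.207.
P(Y=30) = C(29,4) · p^5 · (1−p)^25
= 23751 · 0.00038006 · 0.0030327 = 0.027376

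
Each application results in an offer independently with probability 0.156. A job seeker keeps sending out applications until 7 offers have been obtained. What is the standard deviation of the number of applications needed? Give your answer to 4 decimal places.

Y = total applications until the seventh success; negative binomial with r=7, p=0.156.
SD(Y) = √[r(1−p)/p²] = √(242.767916) = 15.581011

15.5810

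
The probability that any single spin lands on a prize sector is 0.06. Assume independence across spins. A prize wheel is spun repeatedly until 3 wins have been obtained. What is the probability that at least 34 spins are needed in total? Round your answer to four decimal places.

Needing more than 33 spins ⇔ fewer than 3 successes in the first 33. With X ~ Binomial(33, 0.06), P(Y > 33) = P(X ≤ 2).
  k=0: C(33,0)·0.06^0·0.94^33 = 0.129783
  k=1: C(33,1)·0.06^1·0.94^32 = 0.273374
  k=2: C(33,2)·0.06^2·0.94^31 = 0.279190
P(X ≤ 2) = 0.682347

0.6823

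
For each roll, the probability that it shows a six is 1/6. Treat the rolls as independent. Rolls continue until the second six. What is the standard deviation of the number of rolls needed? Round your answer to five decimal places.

7.74597

Y = total rolls until the second success; negative binomial with r=2, p=0.166667.
SD(Y) = √[r(1−p)/p²] = √(60.0000000) = 7.7459667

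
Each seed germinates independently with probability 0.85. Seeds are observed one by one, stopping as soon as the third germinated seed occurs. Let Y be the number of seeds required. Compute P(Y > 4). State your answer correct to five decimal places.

Needing more than 4 seeds ⇔ fewer than 3 successes in the first 4. With X ~ Binomial(4, 0.85), P(Y > 4) = P(X ≤ 2).
  k=0: C(4,0)·0.85^0·0.15^4 = 0.0005062
  k=1: C(4,1)·0.85^1·0.15^3 = 0.0114750
  k=2: C(4,2)·0.85^2·0.15^2 = 0.0975375
P(X ≤ 2) = 0.1095187

0.10952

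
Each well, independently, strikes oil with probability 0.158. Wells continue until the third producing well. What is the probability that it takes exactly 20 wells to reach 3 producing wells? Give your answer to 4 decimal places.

0.0362

Y = trial on which the third success occurs; negative binomial, r=3, p=0.158.
P(Y=20) = C(19,2) · p^3 · (1−p)^17
= 171 · 0.0039443 · 0.053741 = 0.036247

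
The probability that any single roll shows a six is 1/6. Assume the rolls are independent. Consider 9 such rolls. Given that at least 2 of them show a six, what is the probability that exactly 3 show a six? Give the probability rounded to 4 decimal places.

X ~ Binomial(9, 0.166667). Want P(X=3 | X≥2) = P(X=3) / P(X≥2).
P(X=3) = C(9,3)·0.166667^3·0.833333^6 = 0.130238
P(X≥2) = 1 − 0.193807 − 0.348852 = 0.457341
Ratio = 0.130238 / 0.457341 = 0.284772

0.2848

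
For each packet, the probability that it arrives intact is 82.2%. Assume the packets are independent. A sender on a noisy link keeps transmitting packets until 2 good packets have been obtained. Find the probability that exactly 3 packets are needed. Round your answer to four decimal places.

Y = trial on which the second success occurs; negative binomial, r=2, p=0.822.
P(Y=3) = C(2,1) · p^2 · (1−p)^1
= 2 · 0.67568 · 0.178 = 0.240544

0.2405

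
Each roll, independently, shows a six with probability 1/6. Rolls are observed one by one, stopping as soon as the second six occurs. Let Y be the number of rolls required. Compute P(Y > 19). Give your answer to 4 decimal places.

0.1502

Needing more than 19 rolls ⇔ fewer than 2 successes in the first 19. With X ~ Binomial(19, 0.166667), P(Y > 19) = P(X ≤ 1).
  k=0: C(19,0)·0.166667^0·0.833333^19 = 0.031301
  k=1: C(19,1)·0.166667^1·0.833333^18 = 0.118943
P(X ≤ 1) = 0.150244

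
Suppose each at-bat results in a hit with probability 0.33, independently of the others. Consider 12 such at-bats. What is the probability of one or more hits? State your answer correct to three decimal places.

0.992

P(at least one) = 1 − P(none) = 1 − (1 − 0.33)^12
= 1 − 0.00818 = 0.99182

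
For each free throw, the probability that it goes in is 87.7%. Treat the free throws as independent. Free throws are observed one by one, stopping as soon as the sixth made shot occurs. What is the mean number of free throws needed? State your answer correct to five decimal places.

Y = total free throws until the sixth success; negative binomial with r=6, p=0.877.
E[Y] = r / p = 6 / 0.877 = 6.8415051

6.84151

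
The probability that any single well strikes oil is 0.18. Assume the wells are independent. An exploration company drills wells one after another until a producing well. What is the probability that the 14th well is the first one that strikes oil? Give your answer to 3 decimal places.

0.014

Geometric (trials to first success), p = 0.18.
P(Y = 14) = (1−p)^13 · p = 0.075784 · 0.18 = 0.01364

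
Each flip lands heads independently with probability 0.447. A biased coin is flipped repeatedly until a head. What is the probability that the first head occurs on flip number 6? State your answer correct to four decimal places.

0.0231

Geometric (trials to first success), p = 0.447.
P(Y = 6) = (1−p)^5 · p = 0.051716 · 0.447 = 0.023117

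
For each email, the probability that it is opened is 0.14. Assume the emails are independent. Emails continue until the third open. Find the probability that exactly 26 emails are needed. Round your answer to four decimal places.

Y = trial on which the third success occurs; negative binomial, r=3, p=0.14.
P(Y=26) = C(25,2) · p^3 · (1−p)^23
= 300 · 0.002744 · 0.03115 = 0.025643

0.0256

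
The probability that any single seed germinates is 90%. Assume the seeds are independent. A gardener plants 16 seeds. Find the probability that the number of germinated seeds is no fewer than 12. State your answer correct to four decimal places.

0.9830

X ~ Binomial(16, 0.90); P(X ≥ 12) = Σ C(16,k) p^k (1−p)^(16−k) over k:
  k=12: C(16,12)·0.90^12·0.10^4 = 0.051402
  k=13: C(16,13)·0.90^13·0.10^3 = 0.142344
  k=14: C(16,14)·0.90^14·0.10^2 = 0.274522
  k=15: C(16,15)·0.90^15·0.10^1 = 0.329426
  k=16: C(16,16)·0.90^16·0.10^0 = 0.185302
Total = 0.982996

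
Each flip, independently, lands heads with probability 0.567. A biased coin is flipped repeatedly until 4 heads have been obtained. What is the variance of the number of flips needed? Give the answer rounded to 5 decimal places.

Y = total flips until the fourth success; negative binomial with r=4, p=0.567.
Var(Y) = r(1−p)/p² = 4·0.433 / 0.567² = 5.3874316

5.38743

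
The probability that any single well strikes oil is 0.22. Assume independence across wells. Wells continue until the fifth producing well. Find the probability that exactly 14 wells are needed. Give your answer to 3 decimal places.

Y = trial on which the fifth success occurs; negative binomial, r=5, p=0.22.
P(Y=14) = C(13,4) · p^5 · (1−p)^9
= 715 · 0.00051536 · 0.10687 = 0.03938

0.039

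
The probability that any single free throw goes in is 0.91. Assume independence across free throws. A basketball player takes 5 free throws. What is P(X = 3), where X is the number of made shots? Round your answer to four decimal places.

X ~ Binomial(n=5, p=0.91).
P(X=3) = C(5,3) · p^3 · (1−p)^2
= 10 · 0.75357 · 0.0081 = 0.061039

0.0610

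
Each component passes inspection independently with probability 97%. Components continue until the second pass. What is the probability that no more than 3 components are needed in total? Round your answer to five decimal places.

Finishing within 3 components ⇔ at least 2 successes in the first 3. With X ~ Binomial(3, 0.97), P(Y ≤ 3) = 1 − P(X ≤ 1).
  k=0: C(3,0)·0.97^0·0.03^3 = 0.0000270
  k=1: C(3,1)·0.97^1·0.03^2 = 0.0026190
1 − 0.0026460 = 0.9973540

0.99735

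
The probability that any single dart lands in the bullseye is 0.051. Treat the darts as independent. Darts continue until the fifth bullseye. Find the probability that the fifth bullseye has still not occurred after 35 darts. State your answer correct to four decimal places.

0.9687

Needing more than 35 darts ⇔ fewer than 5 successes in the first 35. With X ~ Binomial(35, 0.051), P(Y > 35) = P(X ≤ 4).
  k=0: C(35,0)·0.051^0·0.949^35 = 0.160073
  k=1: C(35,1)·0.051^1·0.949^34 = 0.301085
  k=2: C(35,2)·0.051^2·0.949^33 = 0.275069
  k=3: C(35,3)·0.051^3·0.949^32 = 0.162607
  k=4: C(35,4)·0.051^4·0.949^31 = 0.069909
P(X ≤ 4) = 0.968743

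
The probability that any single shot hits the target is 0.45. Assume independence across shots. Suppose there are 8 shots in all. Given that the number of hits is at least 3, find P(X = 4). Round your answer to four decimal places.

0.3368

X ~ Binomial(8, 0.45). Want P(X=4 | X≥3) = P(X=4) / P(X≥3).
P(X=4) = C(8,4)·0.45^4·0.55^4 = 0.262663
P(X≥3) = 1 − 0.008373 − 0.054808 − 0.156949 = 0.779870
Ratio = 0.262663 / 0.779870 = 0.336804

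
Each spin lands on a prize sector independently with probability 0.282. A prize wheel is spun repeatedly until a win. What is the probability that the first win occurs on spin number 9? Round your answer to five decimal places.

Geometric (trials to first success), p = 0.282.
P(Y = 9) = (1−p)^8 · p = 0.070631 · 0.282 = 0.0199180

0.01992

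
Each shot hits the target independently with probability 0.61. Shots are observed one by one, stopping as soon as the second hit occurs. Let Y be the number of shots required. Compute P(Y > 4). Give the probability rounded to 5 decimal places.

Needing more than 4 shots ⇔ fewer than 2 successes in the first 4. With X ~ Binomial(4, 0.61), P(Y > 4) = P(X ≤ 1).
  k=0: C(4,0)·0.61^0·0.39^4 = 0.0231344
  k=1: C(4,1)·0.61^1·0.39^3 = 0.1447384
P(X ≤ 1) = 0.1678728

0.16787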